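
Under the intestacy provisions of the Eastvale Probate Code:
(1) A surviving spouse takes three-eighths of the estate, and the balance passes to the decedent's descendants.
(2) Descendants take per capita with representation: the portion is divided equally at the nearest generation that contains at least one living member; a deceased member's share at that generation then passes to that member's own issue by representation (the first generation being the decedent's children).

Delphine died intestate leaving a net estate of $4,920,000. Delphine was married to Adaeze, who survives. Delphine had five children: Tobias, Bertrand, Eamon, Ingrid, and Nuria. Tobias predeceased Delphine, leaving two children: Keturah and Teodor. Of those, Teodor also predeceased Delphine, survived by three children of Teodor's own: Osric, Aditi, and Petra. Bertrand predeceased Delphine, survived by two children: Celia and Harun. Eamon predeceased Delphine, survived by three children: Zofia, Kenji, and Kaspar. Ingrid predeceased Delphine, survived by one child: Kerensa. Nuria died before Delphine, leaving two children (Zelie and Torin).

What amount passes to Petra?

Adaeze takes three-eighths of $4,920,000 = $1,845,000. The remaining $3,075,000 passes to the descendants.
No child survives, so the initial division is made at the grandchildren's generation.
The descendants' portion ($3,075,000) is divided into 10 shares of $307,500: Keturah, Celia, Harun, Zofia, Kenji, Kaspar, Kerensa, Zelie, and Torin each take $307,500; Teodor's $307,500 share passes to Teodor's issue.
Teodor's share ($307,500) is divided into 3 shares of $102,500: Osric, Aditi, and Petra each take $102,500.

Petra receives $102,500.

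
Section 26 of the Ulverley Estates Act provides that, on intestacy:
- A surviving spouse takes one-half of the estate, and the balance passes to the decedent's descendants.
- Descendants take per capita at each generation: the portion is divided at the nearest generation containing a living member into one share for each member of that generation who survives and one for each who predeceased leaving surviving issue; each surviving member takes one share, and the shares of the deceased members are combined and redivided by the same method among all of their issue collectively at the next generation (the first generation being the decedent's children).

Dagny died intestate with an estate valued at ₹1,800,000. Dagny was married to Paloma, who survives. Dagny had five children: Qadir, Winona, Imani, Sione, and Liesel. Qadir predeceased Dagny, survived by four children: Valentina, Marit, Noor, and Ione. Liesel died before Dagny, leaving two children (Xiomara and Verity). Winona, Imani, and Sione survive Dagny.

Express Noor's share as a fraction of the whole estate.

Paloma takes one-half of ₹1,800,000 = ₹900,000. The remaining ₹900,000 passes to the descendants.
The descendants' portion (₹900,000) is divided at the children's generation into 5 shares of ₹180,000. Winona, Imani, and Sione each take ₹180,000. The 2 shares of the deceased (Qadir and Liesel) are combined into a pool of ₹360,000.
That pool (₹360,000) is divided at the grandchildren's generation equally among Valentina, Marit, Noor, Ione, Xiomara, and Verity: ₹60,000 each.

Noor receives 1/30 of the estate.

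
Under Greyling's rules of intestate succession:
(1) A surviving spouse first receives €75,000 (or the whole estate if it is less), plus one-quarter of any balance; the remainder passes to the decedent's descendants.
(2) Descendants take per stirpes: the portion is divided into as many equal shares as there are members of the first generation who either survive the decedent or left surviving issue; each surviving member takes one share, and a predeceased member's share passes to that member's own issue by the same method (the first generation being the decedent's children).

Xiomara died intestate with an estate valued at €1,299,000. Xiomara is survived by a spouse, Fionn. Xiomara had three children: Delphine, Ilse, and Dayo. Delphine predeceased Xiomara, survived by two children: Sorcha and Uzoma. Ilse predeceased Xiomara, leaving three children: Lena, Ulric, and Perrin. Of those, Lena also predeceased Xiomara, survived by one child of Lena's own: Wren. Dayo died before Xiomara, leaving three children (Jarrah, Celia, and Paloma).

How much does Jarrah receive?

Jarrah receives €102,000.

Fionn first takes €75,000, leaving a balance of €1,224,000. Fionn then takes one-quarter of the balance (€306,000), for a total of €381,000. The remaining €918,000 passes to the descendants.
The descendants' portion (€918,000) is divided into 3 shares of €306,000: Delphine's €306,000 share passes to Delphine's issue; Ilse's €306,000 share passes to Ilse's issue; Dayo's €306,000 share passes to Dayo's issue.
Delphine's share (€306,000) is divided into 2 shares of €153,000: Sorcha and Uzoma each take €153,000.
Ilse's share (€306,000) is divided into 3 shares of €102,000: Ulric and Perrin each take €102,000; Lena's €102,000 share passes to Lena's issue.
Lena's share (€102,000) passes entirely to Wren.
Dayo's share (€306,000) is divided into 3 shares of €102,000: Jarrah, Celia, and Paloma each take €102,000.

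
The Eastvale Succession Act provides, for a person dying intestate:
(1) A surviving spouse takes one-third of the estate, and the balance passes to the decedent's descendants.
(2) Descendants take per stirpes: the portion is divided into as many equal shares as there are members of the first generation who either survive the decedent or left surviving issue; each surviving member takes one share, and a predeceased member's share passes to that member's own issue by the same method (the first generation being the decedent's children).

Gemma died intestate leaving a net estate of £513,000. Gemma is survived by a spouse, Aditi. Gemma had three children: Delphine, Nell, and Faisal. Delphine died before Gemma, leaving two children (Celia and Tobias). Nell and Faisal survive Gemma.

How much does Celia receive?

Celia receives £57,000.

Aditi takes one-third of £513,000 = £171,000. The remaining £342,000 passes to the descendants.
The descendants' portion (£342,000) is divided into 3 shares of £114,000: Nell and Faisal each take £114,000; Delphine's £114,000 share passes to Delphine's issue.
Delphine's share (£114,000) is divided into 2 shares of £57,000: Celia and Tobias each take £57,000.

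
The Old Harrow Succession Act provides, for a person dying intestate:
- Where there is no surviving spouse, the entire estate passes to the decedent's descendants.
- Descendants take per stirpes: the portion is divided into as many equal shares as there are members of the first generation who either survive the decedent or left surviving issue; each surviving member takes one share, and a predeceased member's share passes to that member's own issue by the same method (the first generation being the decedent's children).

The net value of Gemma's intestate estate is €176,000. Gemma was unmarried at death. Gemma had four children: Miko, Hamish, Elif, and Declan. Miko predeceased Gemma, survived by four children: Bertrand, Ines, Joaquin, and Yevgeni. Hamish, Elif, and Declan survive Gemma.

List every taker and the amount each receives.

The entire €176,000 passes to the descendants.
That amount (€176,000) is divided into 4 shares of €44,000: Hamish, Elif, and Declan each take €44,000; Miko's €44,000 share passes to Miko's issue.
Miko's share (€44,000) is divided into 4 shares of €11,000: Bertrand, Ines, Joaquin, and Yevgeni each take €11,000.

Bertrand: €11,000; Ines: €11,000; Joaquin: €11,000; Yevgeni: €11,000; Hamish: €44,000; Elif: €44,000; Declan: €44,000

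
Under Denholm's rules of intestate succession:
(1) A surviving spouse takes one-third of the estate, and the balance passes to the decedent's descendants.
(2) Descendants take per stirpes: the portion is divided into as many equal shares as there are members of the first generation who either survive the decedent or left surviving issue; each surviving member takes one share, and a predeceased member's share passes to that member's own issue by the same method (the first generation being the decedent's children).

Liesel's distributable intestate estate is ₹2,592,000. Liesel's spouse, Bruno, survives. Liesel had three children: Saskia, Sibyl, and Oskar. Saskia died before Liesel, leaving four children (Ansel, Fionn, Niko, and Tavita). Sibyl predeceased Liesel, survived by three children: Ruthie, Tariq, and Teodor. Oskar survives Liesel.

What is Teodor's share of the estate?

Bruno takes one-third of ₹2,592,000 = ₹864,000. The remaining ₹1,728,000 passes to the descendants.
The descendants' portion (₹1,728,000) is divided into 3 shares of ₹576,000: Oskar takes ₹576,000; Saskia's ₹576,000 share passes to Saskia's issue; Sibyl's ₹576,000 share passes to Sibyl's issue.
Saskia's share (₹576,000) is divided into 4 shares of ₹144,000: Ansel, Fionn, Niko, and Tavita each take ₹144,000.
Sibyl's share (₹576,000) is divided into 3 shares of ₹192,000: Ruthie, Tariq, and Teodor each take ₹192,000.

Teodor receives ₹192,000.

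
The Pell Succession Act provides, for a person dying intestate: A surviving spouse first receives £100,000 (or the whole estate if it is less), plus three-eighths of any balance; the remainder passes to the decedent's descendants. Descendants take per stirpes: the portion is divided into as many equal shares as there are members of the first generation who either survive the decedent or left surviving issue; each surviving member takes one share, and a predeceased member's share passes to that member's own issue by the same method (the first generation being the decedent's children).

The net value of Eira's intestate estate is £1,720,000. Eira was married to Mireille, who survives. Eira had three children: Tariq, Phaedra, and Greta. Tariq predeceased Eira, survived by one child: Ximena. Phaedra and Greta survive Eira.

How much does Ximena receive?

Ximena receives £337,500.

Mireille first takes £100,000, leaving a balance of £1,620,000. Mireille then takes three-eighths of the balance (£607,500), for a total of £707,500. The remaining £1,012,500 passes to the descendants.
The descendants' portion (£1,012,500) is divided into 3 shares of £337,500: Phaedra and Greta each take £337,500; Tariq's £337,500 share passes to Tariq's issue.
Tariq's share (£337,500) passes entirely to Ximena.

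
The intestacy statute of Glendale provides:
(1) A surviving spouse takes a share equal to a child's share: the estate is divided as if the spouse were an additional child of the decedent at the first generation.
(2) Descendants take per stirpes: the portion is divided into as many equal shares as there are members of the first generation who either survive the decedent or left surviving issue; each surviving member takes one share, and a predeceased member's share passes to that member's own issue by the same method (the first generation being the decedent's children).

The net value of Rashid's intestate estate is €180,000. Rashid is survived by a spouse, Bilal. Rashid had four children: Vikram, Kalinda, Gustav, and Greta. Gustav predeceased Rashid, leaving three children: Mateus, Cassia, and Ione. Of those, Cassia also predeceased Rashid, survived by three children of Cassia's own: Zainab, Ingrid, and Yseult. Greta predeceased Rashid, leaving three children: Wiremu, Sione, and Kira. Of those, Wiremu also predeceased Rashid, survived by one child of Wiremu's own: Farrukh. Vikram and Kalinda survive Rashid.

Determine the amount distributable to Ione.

Ione receives €12,000.

The spouse counts as an additional share at the children's level, so there are 5 primary shares of €36,000. Bilal takes one such share (€36,000).
The children's combined portion (€144,000) is divided into 4 shares of €36,000: Vikram and Kalinda each take €36,000; Gustav's €36,000 share passes to Gustav's issue; Greta's €36,000 share passes to Greta's issue.
Gustav's share (€36,000) is divided into 3 shares of €12,000: Mateus and Ione each take €12,000; Cassia's €12,000 share passes to Cassia's issue.
Cassia's share (€12,000) is divided into 3 shares of €4,000: Zainab, Ingrid, and Yseult each take €4,000.
Greta's share (€36,000) is divided into 3 shares of €12,000: Sione and Kira each take €12,000; Wiremu's €12,000 share passes to Wiremu's issue.
Wiremu's share (€12,000) passes entirely to Farrukh.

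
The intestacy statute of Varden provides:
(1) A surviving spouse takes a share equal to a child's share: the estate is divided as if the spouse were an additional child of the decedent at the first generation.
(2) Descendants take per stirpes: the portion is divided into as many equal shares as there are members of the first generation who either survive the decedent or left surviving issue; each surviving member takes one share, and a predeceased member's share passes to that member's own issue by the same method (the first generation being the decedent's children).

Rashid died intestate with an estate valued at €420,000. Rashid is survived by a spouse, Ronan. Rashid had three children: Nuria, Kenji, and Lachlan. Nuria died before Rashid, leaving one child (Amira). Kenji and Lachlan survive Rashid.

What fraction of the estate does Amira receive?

Amira receives 1/4 of the estate.

The spouse counts as an additional share at the children's level, so there are 4 primary shares of €105,000. Ronan takes one such share (€105,000).
The children's combined portion (€315,000) is divided into 3 shares of €105,000: Kenji and Lachlan each take €105,000; Nuria's €105,000 share passes to Nuria's issue.
Nuria's share (€105,000) passes entirely to Amira.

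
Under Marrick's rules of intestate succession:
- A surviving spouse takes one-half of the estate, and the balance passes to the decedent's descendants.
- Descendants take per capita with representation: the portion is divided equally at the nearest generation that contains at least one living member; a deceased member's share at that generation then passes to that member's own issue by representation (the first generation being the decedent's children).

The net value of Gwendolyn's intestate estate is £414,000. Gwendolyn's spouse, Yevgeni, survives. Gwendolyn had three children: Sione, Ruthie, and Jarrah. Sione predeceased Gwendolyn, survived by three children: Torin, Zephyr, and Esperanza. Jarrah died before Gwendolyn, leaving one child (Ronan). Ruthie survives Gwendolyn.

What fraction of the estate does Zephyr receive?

Zephyr receives 1/18 of the estate.

Yevgeni takes one-half of £414,000 = £207,000. The remaining £207,000 passes to the descendants.
The descendants' portion (£207,000) is divided into 3 shares of £69,000: Ruthie takes £69,000; Sione's £69,000 share passes to Sione's issue; Jarrah's £69,000 share passes to Jarrah's issue.
Sione's share (£69,000) is divided into 3 shares of £23,000: Torin, Zephyr, and Esperanza each take £23,000.
Jarrah's share (£69,000) passes entirely to Ronan.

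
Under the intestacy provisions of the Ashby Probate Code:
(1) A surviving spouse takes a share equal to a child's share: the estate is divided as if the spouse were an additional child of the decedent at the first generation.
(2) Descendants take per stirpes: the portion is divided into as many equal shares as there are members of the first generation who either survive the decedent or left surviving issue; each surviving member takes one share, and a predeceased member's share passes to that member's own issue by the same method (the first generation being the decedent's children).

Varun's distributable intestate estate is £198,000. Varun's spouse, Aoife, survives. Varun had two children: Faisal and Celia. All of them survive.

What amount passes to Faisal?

Faisal receives £66,000.

The spouse counts as an additional share at the children's level, so there are 3 primary shares of £66,000. Aoife takes one such share (£66,000).
The children's combined portion (£132,000) is divided into 2 shares of £66,000: Faisal and Celia each take £66,000.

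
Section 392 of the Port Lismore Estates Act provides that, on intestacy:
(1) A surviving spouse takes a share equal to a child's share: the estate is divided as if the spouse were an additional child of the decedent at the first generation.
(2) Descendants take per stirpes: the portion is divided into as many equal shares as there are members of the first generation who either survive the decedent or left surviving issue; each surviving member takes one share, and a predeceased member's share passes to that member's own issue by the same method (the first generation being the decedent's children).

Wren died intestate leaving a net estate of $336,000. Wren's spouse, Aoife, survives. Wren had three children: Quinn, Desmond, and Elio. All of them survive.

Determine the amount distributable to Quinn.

Quinn receives $84,000.

The spouse counts as an additional share at the children's level, so there are 4 primary shares of $84,000. Aoife takes one such share ($84,000).
The children's combined portion ($252,000) is divided into 3 shares of $84,000: Quinn, Desmond, and Elio each take $84,000.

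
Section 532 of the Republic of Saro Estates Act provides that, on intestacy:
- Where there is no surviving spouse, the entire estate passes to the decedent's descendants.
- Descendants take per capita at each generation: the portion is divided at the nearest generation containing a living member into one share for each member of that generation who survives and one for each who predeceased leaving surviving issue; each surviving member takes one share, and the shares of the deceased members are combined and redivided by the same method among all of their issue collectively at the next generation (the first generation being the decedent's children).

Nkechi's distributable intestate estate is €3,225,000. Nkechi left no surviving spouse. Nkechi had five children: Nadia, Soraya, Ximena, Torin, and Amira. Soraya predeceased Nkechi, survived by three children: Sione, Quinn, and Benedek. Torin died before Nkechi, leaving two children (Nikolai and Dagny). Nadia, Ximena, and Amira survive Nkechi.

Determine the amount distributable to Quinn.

Quinn receives €258,000.

The entire €3,225,000 passes to the descendants.
That amount (€3,225,000) is divided at the children's generation into 5 shares of €645,000. Nadia, Ximena, and Amira each take €645,000. The 2 shares of the deceased (Soraya and Torin) are combined into a pool of €1,290,000.
That pool (€1,290,000) is divided at the grandchildren's generation equally among Sione, Quinn, Benedek, Nikolai, and Dagny: €258,000 each.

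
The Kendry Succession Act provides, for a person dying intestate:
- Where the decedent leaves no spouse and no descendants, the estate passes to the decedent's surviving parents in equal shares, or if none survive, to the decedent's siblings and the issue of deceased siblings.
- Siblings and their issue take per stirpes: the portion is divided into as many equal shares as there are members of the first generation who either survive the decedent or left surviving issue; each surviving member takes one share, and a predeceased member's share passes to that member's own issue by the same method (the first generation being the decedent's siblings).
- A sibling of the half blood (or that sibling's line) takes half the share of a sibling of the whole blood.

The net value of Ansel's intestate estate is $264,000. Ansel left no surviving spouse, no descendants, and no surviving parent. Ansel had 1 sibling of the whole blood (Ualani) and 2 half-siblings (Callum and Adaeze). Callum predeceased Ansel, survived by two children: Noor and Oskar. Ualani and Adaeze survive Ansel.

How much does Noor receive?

The entire $264,000 passes to the siblings and their issue.
Counting each half-blood sibling's line as half a unit, there are 2 units in $264,000, so one unit is $132,000. Whole-blood lines (Ualani) take $132,000 each; half-blood lines (Callum and Adaeze) take $66,000 each.
Callum's share ($66,000) is divided into 2 shares of $33,000: Noor and Oskar each take $33,000.

Noor receives $33,000.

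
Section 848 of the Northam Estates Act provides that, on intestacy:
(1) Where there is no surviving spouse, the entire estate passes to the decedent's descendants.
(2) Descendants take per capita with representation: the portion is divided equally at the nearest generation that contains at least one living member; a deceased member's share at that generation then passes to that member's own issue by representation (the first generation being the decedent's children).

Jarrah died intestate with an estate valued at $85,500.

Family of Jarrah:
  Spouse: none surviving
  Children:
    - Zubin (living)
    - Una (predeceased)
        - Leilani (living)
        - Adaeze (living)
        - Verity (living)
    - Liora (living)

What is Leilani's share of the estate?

The entire $85,500 passes to the descendants.
That amount ($85,500) is divided into 3 shares of $28,500: Zubin and Liora each take $28,500; Una's $28,500 share passes to Una's issue.
Una's share ($28,500) is divided into 3 shares of $9,500: Leilani, Adaeze, and Verity each take $9,500.

Leilani receives $9,500.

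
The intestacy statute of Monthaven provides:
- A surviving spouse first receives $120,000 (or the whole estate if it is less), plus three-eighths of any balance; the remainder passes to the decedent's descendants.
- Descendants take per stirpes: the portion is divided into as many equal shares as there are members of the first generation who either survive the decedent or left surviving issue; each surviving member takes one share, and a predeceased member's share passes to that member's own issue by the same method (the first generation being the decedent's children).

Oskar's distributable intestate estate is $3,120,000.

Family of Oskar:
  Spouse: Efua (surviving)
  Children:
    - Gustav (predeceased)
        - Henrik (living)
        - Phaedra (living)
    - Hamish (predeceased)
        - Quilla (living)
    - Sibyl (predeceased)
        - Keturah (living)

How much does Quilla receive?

Quilla receives $625,000.

Efua first takes $120,000, leaving a balance of $3,000,000. Efua then takes three-eighths of the balance ($1,125,000), for a total of $1,245,000. The remaining $1,875,000 passes to the descendants.
The descendants' portion ($1,875,000) is divided into 3 shares of $625,000: Gustav's $625,000 share passes to Gustav's issue; Hamish's $625,000 share passes to Hamish's issue; Sibyl's $625,000 share passes to Sibyl's issue.
Gustav's share ($625,000) is divided into 2 shares of $312,500: Henrik and Phaedra each take $312,500.
Hamish's share ($625,000) passes entirely to Quilla.
Sibyl's share ($625,000) passes entirely to Keturah.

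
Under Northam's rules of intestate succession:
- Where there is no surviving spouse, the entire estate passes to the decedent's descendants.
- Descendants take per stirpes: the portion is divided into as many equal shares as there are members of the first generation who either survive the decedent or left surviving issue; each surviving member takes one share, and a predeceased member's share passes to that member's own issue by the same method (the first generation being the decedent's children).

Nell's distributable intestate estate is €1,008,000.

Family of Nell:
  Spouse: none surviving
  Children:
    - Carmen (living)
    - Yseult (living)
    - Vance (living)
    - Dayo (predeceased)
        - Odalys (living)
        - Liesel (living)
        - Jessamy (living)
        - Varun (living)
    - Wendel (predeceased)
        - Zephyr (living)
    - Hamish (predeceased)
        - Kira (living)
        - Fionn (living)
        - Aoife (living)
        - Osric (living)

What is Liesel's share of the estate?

The entire €1,008,000 passes to the descendants.
That amount (€1,008,000) is divided into 6 shares of €168,000: Carmen, Yseult, and Vance each take €168,000; Dayo's €168,000 share passes to Dayo's issue; Wendel's €168,000 share passes to Wendel's issue; Hamish's €168,000 share passes to Hamish's issue.
Dayo's share (€168,000) is divided into 4 shares of €42,000: Odalys, Liesel, Jessamy, and Varun each take €42,000.
Wendel's share (€168,000) passes entirely to Zephyr.
Hamish's share (€168,000) is divided into 4 shares of €42,000: Kira, Fionn, Aoife, and Osric each take €42,000.

Liesel receives €42,000.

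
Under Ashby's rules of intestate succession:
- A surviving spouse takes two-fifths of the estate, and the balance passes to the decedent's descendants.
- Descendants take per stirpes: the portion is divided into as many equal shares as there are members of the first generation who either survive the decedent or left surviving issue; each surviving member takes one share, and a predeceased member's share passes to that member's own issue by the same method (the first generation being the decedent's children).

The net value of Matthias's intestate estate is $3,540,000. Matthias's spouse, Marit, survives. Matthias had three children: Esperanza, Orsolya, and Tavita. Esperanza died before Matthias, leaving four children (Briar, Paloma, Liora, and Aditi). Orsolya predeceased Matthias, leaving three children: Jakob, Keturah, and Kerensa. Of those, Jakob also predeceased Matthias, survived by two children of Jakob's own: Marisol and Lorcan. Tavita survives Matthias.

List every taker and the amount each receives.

Marit: $1,416,000; Briar: $177,000; Paloma: $177,000; Liora: $177,000; Aditi: $177,000; Marisol: $118,000; Lorcan: $118,000; Keturah: $236,000; Kerensa: $236,000; Tavita: $708,000

Marit takes two-fifths of $3,540,000 = $1,416,000. The remaining $2,124,000 passes to the descendants.
The descendants' portion ($2,124,000) is divided into 3 shares of $708,000: Tavita takes $708,000; Esperanza's $708,000 share passes to Esperanza's issue; Orsolya's $708,000 share passes to Orsolya's issue.
Esperanza's share ($708,000) is divided into 4 shares of $177,000: Briar, Paloma, Liora, and Aditi each take $177,000.
Orsolya's share ($708,000) is divided into 3 shares of $236,000: Keturah and Kerensa each take $236,000; Jakob's $236,000 share passes to Jakob's issue.
Jakob's share ($236,000) is divided into 2 shares of $118,000: Marisol and Lorcan each take $118,000.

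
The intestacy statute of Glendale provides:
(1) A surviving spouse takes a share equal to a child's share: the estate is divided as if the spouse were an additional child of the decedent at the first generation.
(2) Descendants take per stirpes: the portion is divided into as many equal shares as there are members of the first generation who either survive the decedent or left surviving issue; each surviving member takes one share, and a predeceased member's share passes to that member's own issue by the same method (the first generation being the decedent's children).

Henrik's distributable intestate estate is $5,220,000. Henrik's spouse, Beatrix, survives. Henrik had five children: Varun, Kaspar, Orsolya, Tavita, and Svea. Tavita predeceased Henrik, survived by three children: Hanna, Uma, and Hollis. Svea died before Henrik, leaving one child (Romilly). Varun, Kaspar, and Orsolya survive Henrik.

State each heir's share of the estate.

The spouse counts as an additional share at the children's level, so there are 6 primary shares of $870,000. Beatrix takes one such share ($870,000).
The children's combined portion ($4,350,000) is divided into 5 shares of $870,000: Varun, Kaspar, and Orsolya each take $870,000; Tavita's $870,000 share passes to Tavita's issue; Svea's $870,000 share passes to Svea's issue.
Tavita's share ($870,000) is divided into 3 shares of $290,000: Hanna, Uma, and Hollis each take $290,000.
Svea's share ($870,000) passes entirely to Romilly.

Beatrix: $870,000; Varun: $870,000; Kaspar: $870,000; Orsolya: $870,000; Hanna: $290,000; Uma: $290,000; Hollis: $290,000; Romilly: $870,000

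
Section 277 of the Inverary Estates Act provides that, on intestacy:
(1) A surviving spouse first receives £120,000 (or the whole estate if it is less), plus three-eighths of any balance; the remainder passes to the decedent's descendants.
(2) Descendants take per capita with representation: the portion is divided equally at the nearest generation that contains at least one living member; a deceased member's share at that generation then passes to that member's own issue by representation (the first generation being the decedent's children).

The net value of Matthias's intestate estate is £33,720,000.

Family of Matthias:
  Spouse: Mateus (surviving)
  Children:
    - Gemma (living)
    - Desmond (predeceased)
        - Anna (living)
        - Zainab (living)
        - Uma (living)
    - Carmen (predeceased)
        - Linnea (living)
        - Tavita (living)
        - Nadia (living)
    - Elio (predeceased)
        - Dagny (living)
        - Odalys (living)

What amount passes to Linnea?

Linnea receives £1,750,000.

Mateus first takes £120,000, leaving a balance of £33,600,000. Mateus then takes three-eighths of the balance (£12,600,000), for a total of £12,720,000. The remaining £21,000,000 passes to the descendants.
The descendants' portion (£21,000,000) is divided into 4 shares of £5,250,000: Gemma takes £5,250,000; Desmond's £5,250,000 share passes to Desmond's issue; Carmen's £5,250,000 share passes to Carmen's issue; Elio's £5,250,000 share passes to Elio's issue.
Desmond's share (£5,250,000) is divided into 3 shares of £1,750,000: Anna, Zainab, and Uma each take £1,750,000.
Carmen's share (£5,250,000) is divided into 3 shares of £1,750,000: Linnea, Tavita, and Nadia each take £1,750,000.
Elio's share (£5,250,000) is divided into 2 shares of £2,625,000: Dagny and Odalys each take £2,625,000.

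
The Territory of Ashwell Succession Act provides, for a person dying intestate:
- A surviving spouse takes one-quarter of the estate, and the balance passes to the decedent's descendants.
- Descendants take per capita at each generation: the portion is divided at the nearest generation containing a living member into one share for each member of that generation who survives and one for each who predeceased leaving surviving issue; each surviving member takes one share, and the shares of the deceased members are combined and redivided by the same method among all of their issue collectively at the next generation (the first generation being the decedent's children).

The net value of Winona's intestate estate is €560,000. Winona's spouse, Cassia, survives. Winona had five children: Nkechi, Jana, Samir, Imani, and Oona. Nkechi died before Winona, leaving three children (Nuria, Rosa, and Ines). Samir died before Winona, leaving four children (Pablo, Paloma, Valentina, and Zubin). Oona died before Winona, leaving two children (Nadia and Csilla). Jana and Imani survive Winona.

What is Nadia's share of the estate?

Cassia takes one-quarter of €560,000 = €140,000. The remaining €420,000 passes to the descendants.
The descendants' portion (€420,000) is divided at the children's generation into 5 shares of €84,000. Jana and Imani each take €84,000. The 3 shares of the deceased (Nkechi, Samir, and Oona) are combined into a pool of €252,000.
That pool (€252,000) is divided at the grandchildren's generation equally among Nuria, Rosa, Ines, Pablo, Paloma, Valentina, Zubin, Nadia, and Csilla: €28,000 each.

Nadia receives €28,000.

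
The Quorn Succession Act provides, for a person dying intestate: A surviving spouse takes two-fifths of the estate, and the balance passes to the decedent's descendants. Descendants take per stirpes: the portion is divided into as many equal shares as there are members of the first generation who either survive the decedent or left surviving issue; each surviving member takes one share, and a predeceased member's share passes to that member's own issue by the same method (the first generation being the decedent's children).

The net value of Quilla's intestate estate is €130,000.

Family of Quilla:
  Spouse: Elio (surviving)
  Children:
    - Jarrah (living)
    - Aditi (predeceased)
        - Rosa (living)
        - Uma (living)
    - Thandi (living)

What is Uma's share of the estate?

Uma receives €13,000.

Elio takes two-fifths of €130,000 = €52,000. The remaining €78,000 passes to the descendants.
The descendants' portion (€78,000) is divided into 3 shares of €26,000: Jarrah and Thandi each take €26,000; Aditi's €26,000 share passes to Aditi's issue.
Aditi's share (€26,000) is divided into 2 shares of €13,000: Rosa and Uma each take €13,000.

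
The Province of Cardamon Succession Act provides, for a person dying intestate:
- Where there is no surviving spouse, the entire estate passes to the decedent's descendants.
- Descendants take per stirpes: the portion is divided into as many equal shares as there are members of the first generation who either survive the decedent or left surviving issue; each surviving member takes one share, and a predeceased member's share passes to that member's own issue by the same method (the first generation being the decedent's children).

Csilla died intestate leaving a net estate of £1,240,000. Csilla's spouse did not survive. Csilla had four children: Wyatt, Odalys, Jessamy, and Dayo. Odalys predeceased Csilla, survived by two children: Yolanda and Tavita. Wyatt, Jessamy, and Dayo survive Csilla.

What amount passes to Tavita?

Tavita receives £155,000.

The entire £1,240,000 passes to the descendants.
That amount (£1,240,000) is divided into 4 shares of £310,000: Wyatt, Jessamy, and Dayo each take £310,000; Odalys's £310,000 share passes to Odalys's issue.
Odalys's share (£310,000) is divided into 2 shares of £155,000: Yolanda and Tavita each take £155,000.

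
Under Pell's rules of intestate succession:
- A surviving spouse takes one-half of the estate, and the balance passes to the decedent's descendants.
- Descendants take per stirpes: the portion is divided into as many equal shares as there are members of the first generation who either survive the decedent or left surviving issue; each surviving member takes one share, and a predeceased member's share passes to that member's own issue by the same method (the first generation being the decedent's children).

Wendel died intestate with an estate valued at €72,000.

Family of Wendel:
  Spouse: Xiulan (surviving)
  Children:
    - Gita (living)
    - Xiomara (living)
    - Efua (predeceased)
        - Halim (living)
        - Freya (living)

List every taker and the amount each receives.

Xiulan takes one-half of €72,000 = €36,000. The remaining €36,000 passes to the descendants.
The descendants' portion (€36,000) is divided into 3 shares of €12,000: Gita and Xiomara each take €12,000; Efua's €12,000 share passes to Efua's issue.
Efua's share (€12,000) is divided into 2 shares of €6,000: Halim and Freya each take €6,000.

Xiulan: €36,000; Gita: €12,000; Xiomara: €12,000; Halim: €6,000; Freya: €6,000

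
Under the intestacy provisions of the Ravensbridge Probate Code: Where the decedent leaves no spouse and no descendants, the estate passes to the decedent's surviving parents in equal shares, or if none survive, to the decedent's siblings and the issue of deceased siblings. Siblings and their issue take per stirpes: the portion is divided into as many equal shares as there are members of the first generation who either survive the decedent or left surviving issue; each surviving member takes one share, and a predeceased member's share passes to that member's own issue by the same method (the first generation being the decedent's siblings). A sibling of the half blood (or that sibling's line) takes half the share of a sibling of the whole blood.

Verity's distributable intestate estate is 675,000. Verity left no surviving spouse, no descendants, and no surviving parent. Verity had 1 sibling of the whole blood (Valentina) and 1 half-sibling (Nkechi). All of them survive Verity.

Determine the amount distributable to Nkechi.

The entire 675,000 passes to the siblings and their issue.
Counting each half-blood sibling's line as half a unit, there are 3/2 units in 675,000, so one unit is 450,000. Whole-blood lines (Valentina) take 450,000 each; half-blood lines (Nkechi) take 225,000 each.

Nkechi receives 225,000.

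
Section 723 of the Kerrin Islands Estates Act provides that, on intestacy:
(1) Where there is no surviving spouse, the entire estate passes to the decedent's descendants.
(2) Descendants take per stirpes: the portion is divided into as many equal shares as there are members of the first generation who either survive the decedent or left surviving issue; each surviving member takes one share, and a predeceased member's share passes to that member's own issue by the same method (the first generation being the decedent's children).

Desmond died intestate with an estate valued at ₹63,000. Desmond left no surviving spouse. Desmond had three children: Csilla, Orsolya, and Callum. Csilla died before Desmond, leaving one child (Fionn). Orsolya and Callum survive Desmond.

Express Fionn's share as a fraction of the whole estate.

Fionn receives 1/3 of the estate.

The entire ₹63,000 passes to the descendants.
That amount (₹63,000) is divided into 3 shares of ₹21,000: Orsolya and Callum each take ₹21,000; Csilla's ₹21,000 share passes to Csilla's issue.
Csilla's share (₹21,000) passes entirely to Fionn.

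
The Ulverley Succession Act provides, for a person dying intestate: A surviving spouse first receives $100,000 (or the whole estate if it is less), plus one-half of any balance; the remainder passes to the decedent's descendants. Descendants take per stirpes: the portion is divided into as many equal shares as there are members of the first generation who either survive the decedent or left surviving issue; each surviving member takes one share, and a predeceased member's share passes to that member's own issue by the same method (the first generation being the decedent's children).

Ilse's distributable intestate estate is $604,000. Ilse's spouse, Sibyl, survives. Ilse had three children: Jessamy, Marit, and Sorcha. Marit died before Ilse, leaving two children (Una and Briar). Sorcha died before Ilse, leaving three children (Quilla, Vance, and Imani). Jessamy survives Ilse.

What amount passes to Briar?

Sibyl first takes $100,000, leaving a balance of $504,000. Sibyl then takes one-half of the balance ($252,000), for a total of $352,000. The remaining $252,000 passes to the descendants.
The descendants' portion ($252,000) is divided into 3 shares of $84,000: Jessamy takes $84,000; Marit's $84,000 share passes to Marit's issue; Sorcha's $84,000 share passes to Sorcha's issue.
Marit's share ($84,000) is divided into 2 shares of $42,000: Una and Briar each take $42,000.
Sorcha's share ($84,000) is divided into 3 shares of $28,000: Quilla, Vance, and Imani each take $28,000.

Briar receives $42,000.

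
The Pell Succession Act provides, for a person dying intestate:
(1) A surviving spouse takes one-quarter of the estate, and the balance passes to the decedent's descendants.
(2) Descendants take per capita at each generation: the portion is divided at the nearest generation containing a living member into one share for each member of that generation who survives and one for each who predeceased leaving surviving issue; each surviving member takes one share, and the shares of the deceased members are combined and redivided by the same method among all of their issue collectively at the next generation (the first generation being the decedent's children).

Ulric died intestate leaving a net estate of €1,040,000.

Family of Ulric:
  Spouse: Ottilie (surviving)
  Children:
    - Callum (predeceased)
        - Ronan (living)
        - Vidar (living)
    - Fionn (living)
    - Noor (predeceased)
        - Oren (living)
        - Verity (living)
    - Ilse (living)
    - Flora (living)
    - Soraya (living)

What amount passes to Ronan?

Ottilie takes one-quarter of €1,040,000 = €260,000. The remaining €780,000 passes to the descendants.
The descendants' portion (€780,000) is divided at the children's generation into 6 shares of €130,000. Fionn, Ilse, Flora, and Soraya each take €130,000. The 2 shares of the deceased (Callum and Noor) are combined into a pool of €260,000.
That pool (€260,000) is divided at the grandchildren's generation equally among Ronan, Vidar, Oren, and Verity: €65,000 each.

Ronan receives €65,000.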